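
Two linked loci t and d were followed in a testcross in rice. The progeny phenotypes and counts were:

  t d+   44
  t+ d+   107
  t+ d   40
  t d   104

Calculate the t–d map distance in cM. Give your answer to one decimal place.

The two most frequent classes, t+ d+ (107) and t d (104), are the parental types, so the F1 was t+ d+ / t d.
The recombinant classes are t+ d and t d+: 40 + 44 = 84.
Recombination frequency = 84/295 = 0.2847 ≈ 28.5%, i.e. 28.5 cM.

28.5 cM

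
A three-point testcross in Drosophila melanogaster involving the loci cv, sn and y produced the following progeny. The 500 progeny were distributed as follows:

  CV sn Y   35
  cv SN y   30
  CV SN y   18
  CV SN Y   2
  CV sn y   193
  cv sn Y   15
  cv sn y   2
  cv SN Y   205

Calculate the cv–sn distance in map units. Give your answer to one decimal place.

The two most frequent reciprocal classes, CV sn y and cv SN Y, are the parental types, so the F1 was CV sn y / cv SN Y.
The two rarest classes, cv sn y and CV SN Y, are the double crossovers. Comparing them with the parentals, only the cv allele has switched, so cv is the middle locus and the order is y – cv – sn.
Crossovers in the cv–sn interval produce the single-crossover classes CV SN y and cv sn Y (18 + 15 = 33) plus the double crossovers (4).
RF(cv–sn) = (33 + 4) / 500 = 37/500 = 0.0740 → 7.4 map units.

7.4 map units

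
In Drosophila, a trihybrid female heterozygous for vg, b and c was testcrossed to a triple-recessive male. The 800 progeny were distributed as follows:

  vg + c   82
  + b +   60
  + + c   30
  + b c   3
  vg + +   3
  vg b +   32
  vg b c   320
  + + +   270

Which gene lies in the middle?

vg

The two most frequent reciprocal classes, + + + and vg b c, are the parental types, so the F1 was + + + / vg b c.
The two rarest classes, vg + + and + b c, are the double crossovers. Comparing them with the parentals, only the vg allele has switched, so vg is the middle locus and the order is b – vg – c.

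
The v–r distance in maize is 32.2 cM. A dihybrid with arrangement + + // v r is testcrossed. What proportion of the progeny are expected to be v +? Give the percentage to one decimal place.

16.1%

A map distance of 32.2 cM corresponds to a recombination frequency of 0.322.
The F1 is + + / v r, so v + is a recombinant gamete class with expected frequency r/2 = 0.322/2 = 0.1610.
That is 0.1610 = 16.1% of the progeny.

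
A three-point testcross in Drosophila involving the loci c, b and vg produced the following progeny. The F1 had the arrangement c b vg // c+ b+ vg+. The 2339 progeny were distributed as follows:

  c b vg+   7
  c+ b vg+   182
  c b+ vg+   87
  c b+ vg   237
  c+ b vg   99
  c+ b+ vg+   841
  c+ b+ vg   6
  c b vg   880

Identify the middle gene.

The two rarest classes, c b vg+ and c+ b+ vg, are the double crossovers. Comparing them with the parentals, only the vg allele has switched, so vg is the middle locus and the order is b – vg – c.

vg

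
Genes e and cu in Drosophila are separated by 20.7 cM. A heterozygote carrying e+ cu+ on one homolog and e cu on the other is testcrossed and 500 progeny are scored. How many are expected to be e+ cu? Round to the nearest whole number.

52

A map distance of 20.7 cM corresponds to a recombination frequency of 0.207.
The F1 is e+ cu+ / e cu, so e+ cu is a recombinant gamete class with expected frequency r/2 = 0.207/2 = 0.1035.
Expected number = 0.1035 × 500 = 51.75 ≈ 52.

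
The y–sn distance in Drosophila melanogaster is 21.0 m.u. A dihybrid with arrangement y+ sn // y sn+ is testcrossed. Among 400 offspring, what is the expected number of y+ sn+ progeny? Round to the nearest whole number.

42

A map distance of 21.0 m.u. corresponds to a recombination frequency of 0.210.
The F1 is y+ sn / y sn+, so y+ sn+ is a recombinant gamete class with expected frequency r/2 = 0.210/2 = 0.1050.
Expected number = 0.1050 × 400 = 42.00 ≈ 42.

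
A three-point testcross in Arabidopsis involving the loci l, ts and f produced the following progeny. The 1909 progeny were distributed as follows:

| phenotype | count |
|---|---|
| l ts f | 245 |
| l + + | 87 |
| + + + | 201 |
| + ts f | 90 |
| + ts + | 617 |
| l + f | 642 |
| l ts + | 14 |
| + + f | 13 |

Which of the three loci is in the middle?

The two most frequent reciprocal classes, l + f and + ts +, are the parental types, so the F1 was l + f / + ts +.
The two rarest classes, + + f and l ts +, are the double crossovers. Comparing them with the parentals, only the l allele has switched, so l is the middle locus and the order is f – l – ts.

l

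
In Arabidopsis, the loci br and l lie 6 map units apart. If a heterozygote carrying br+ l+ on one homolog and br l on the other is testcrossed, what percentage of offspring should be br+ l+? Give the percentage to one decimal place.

A map distance of 6 map units corresponds to a recombination frequency of 0.060.
The F1 is br+ l+ / br l, so br+ l+ is a parental gamete class with expected frequency (1 − r)/2 = 0.940/2 = 0.4700.
That is 0.4700 = 47.0% of the progeny.

47.0%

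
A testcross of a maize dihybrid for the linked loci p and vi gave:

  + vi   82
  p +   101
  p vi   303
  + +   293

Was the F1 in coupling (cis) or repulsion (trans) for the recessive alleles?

The two most frequent classes are + + (293) and p vi (303); these are the parental (non-recombinant) types.
So the F1 carried + + on one chromosome and p vi on the other — the recessive alleles are on the same chromosome (cis / coupling).

cis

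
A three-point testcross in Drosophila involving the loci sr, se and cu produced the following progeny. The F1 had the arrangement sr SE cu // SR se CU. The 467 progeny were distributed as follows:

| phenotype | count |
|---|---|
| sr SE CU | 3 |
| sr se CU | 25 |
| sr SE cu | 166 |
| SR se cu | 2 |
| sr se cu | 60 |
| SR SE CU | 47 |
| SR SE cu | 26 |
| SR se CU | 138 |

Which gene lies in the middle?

cu

The two rarest classes, sr SE CU and SR se cu, are the double crossovers. Comparing them with the parentals, only the cu allele has switched, so cu is the middle locus and the order is sr – cu – se.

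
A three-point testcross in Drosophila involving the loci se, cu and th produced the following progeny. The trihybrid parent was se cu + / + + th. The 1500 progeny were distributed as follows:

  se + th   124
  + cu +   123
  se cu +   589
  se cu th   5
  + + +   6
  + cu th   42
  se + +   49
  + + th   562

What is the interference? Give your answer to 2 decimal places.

The two rarest classes, se cu th and + + +, are the double crossovers. Comparing them with the parentals, only the th allele has switched, so th is the middle locus and the order is se – th – cu.
se–th: (247 + 11)/1500 = 0.1720; th–cu: (91 + 11)/1500 = 0.0680.
Expected DCO frequency = 0.1720 × 0.0680 ≈ 0.01170; observed = 11/1500 ≈ 0.00733.
Coefficient of coincidence = 0.00733/0.01170 ≈ 0.63; interference = 1 − 0.63 = 0.37.

0.37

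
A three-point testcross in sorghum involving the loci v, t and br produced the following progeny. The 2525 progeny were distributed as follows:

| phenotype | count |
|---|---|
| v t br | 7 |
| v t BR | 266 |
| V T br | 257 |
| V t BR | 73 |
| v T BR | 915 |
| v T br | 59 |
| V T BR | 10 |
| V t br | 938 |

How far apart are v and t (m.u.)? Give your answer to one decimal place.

21.4 m.u.

The two most frequent reciprocal classes, V t br and v T BR, are the parental types, so the F1 was V t br / v T BR.
The two rarest classes, v t br and V T BR, are the double crossovers. Comparing them with the parentals, only the v allele has switched, so v is the middle locus and the order is t – v – br.
Crossovers in the t–v interval produce the single-crossover classes V T br and v t BR (257 + 266 = 523) plus the double crossovers (17).
RF(t–v) = (523 + 17) / 2525 = 540/2525 = 0.2139 → 21.4 m.u.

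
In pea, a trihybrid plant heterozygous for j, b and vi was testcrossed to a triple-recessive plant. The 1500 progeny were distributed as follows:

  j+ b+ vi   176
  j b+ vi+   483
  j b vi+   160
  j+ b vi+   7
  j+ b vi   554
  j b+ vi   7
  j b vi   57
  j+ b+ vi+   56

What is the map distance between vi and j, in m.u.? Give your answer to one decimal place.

8.5 m.u.

The two most frequent reciprocal classes, j+ b vi and j b+ vi+, are the parental types, so the F1 was j+ b vi / j b+ vi+.
The two rarest classes, j+ b vi+ and j b+ vi, are the double crossovers. Comparing them with the parentals, only the vi allele has switched, so vi is the middle locus and the order is b – vi – j.
Crossovers in the vi–j interval produce the single-crossover classes j b vi and j+ b+ vi+ (57 + 56 = 113) plus the double crossovers (14).
RF(vi–j) = (113 + 14) / 1500 = 127/1500 = 0.0847 → 8.5 m.u.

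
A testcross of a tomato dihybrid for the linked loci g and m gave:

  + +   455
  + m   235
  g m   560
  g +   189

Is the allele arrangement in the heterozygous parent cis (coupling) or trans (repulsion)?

cis

The two most frequent classes are + + (455) and g m (560); these are the parental (non-recombinant) types.
So the F1 carried + + on one chromosome and g m on the other — the recessive alleles are on the same chromosome (cis / coupling).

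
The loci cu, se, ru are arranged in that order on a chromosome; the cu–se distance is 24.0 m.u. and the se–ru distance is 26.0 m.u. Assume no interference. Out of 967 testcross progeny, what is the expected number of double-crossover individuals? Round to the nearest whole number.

Map distances give recombination frequencies of 0.240 and 0.260 for the two intervals.
With no interference, expected double-crossover frequency = 0.240 × 0.260 = 0.06240.
Expected number = 0.06240 × 967 = 60.34 ≈ 60.

60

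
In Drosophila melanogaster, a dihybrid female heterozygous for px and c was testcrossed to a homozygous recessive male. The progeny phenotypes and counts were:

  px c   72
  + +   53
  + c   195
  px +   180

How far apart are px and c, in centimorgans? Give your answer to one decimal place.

The two most frequent classes, + c (195) and px + (180), are the parental types, so the F1 was + c / px +.
The recombinant classes are + + and px c: 53 + 72 = 125.
Recombination frequency = 125/500 = 0.2500 ≈ 25.0%, i.e. 25.0 centimorgans.

25.0 centimorgans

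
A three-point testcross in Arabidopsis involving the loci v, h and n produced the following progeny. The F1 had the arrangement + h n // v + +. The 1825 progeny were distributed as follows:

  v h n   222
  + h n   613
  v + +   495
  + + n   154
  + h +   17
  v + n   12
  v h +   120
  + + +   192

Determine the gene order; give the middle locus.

The two rarest classes, + h + and v + n, are the double crossovers. Comparing them with the parentals, only the n allele has switched, so n is the middle locus and the order is h – n – v.

n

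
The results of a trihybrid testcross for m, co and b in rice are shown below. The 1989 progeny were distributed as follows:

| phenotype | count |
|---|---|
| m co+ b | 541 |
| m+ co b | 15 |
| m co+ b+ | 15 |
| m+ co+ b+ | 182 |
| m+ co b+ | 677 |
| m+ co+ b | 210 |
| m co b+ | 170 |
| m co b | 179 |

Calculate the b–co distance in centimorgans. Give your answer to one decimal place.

19.7 centimorgans

The two most frequent reciprocal classes, m co+ b and m+ co b+, are the parental types, so the F1 was m co+ b / m+ co b+.
The two rarest classes, m co+ b+ and m+ co b, are the double crossovers. Comparing them with the parentals, only the b allele has switched, so b is the middle locus and the order is co – b – m.
Crossovers in the co–b interval produce the single-crossover classes m co b and m+ co+ b+ (179 + 182 = 361) plus the double crossovers (30).
RF(co–b) = (361 + 30) / 1989 = 391/1989 = 0.1966 → 19.7 centimorgans.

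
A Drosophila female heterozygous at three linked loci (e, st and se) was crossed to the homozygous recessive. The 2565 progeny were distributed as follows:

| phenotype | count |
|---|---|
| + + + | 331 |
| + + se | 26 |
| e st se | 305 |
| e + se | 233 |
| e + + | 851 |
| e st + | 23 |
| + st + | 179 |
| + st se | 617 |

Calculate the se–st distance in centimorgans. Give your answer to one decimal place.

18.0 centimorgans

The two most frequent reciprocal classes, e + + and + st se, are the parental types, so the F1 was e + + / + st se.
The two rarest classes, e st + and + + se, are the double crossovers. Comparing them with the parentals, only the st allele has switched, so st is the middle locus and the order is e – st – se.
Crossovers in the st–se interval produce the single-crossover classes e + se and + st + (233 + 179 = 412) plus the double crossovers (49).
RF(st–se) = (412 + 49) / 2565 = 461/2565 = 0.1797 → 18.0 centimorgans.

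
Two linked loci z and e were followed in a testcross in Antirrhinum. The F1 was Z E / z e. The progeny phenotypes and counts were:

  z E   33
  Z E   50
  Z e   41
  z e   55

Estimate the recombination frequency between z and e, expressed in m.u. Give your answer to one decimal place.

The recombinant classes are Z e and z E: 41 + 33 = 74.
Recombination frequency = 74/179 = 0.4134 ≈ 41.3%, i.e. 41.3 m.u.

41.3 m.u.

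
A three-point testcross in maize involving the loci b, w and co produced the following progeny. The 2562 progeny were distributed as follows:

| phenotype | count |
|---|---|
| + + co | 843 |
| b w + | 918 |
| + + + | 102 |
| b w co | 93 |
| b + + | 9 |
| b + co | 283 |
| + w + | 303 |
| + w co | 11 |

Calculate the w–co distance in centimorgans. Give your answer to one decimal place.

8.4 centimorgans

The two most frequent reciprocal classes, + + co and b w +, are the parental types, so the F1 was + + co / b w +.
The two rarest classes, + w co and b + +, are the double crossovers. Comparing them with the parentals, only the w allele has switched, so w is the middle locus and the order is co – w – b.
Crossovers in the co–w interval produce the single-crossover classes + + + and b w co (102 + 93 = 195) plus the double crossovers (20).
RF(co–w) = (195 + 20) / 2562 = 215/2562 = 0.0839 → 8.4 centimorgans.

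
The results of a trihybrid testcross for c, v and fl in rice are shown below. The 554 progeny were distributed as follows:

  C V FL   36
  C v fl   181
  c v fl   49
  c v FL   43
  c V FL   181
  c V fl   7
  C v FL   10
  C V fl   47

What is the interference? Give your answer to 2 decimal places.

0.14

The two most frequent reciprocal classes, c V FL and C v fl, are the parental types, so the F1 was c V FL / C v fl.
The two rarest classes, c V fl and C v FL, are the double crossovers. Comparing them with the parentals, only the fl allele has switched, so fl is the middle locus and the order is v – fl – c.
v–fl: (90 + 17)/554 = 0.1931; fl–c: (85 + 17)/554 = 0.1841.
Expected DCO frequency = 0.1931 × 0.1841 ≈ 0.03555; observed = 17/554 ≈ 0.03069.
Coefficient of coincidence = 0.03069/0.03555 ≈ 0.86; interference = 1 − 0.86 = 0.14.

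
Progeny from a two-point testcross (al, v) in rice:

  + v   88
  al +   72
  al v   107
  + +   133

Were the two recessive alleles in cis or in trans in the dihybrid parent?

The two most frequent classes are + + (133) and al v (107); these are the parental (non-recombinant) types.
So the F1 carried + + on one chromosome and al v on the other — the recessive alleles are on the same chromosome (cis / coupling).

cis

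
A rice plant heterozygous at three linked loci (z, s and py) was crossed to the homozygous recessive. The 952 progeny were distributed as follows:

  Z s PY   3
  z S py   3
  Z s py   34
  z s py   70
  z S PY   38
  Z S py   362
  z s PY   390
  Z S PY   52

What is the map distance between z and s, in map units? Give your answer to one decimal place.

The two most frequent reciprocal classes, Z S py and z s PY, are the parental types, so the F1 was Z S py / z s PY.
The two rarest classes, z S py and Z s PY, are the double crossovers. Comparing them with the parentals, only the z allele has switched, so z is the middle locus and the order is s – z – py.
Crossovers in the s–z interval produce the single-crossover classes Z s py and z S PY (34 + 38 = 72) plus the double crossovers (6).
RF(s–z) = (72 + 6) / 952 = 78/952 = 0.0819 → 8.2 map units.

8.2 map units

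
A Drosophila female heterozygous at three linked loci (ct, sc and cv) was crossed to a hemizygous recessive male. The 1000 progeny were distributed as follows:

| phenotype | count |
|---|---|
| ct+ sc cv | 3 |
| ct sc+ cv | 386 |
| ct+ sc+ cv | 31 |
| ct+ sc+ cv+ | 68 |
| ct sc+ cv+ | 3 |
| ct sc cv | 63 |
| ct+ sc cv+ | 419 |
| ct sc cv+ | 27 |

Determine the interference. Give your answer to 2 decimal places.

0.32

The two most frequent reciprocal classes, ct sc+ cv and ct+ sc cv+, are the parental types, so the F1 was ct sc+ cv / ct+ sc cv+.
The two rarest classes, ct sc+ cv+ and ct+ sc cv, are the double crossovers. Comparing them with the parentals, only the cv allele has switched, so cv is the middle locus and the order is ct – cv – sc.
ct–cv: (58 + 6)/1000 = 0.0640; cv–sc: (131 + 6)/1000 = 0.1370.
Expected DCO frequency = 0.0640 × 0.1370 ≈ 0.00877; observed = 6/1000 ≈ 0.00600.
Coefficient of coincidence = 0.00600/0.00877 ≈ 0.68; interference = 1 − 0.68 = 0.32.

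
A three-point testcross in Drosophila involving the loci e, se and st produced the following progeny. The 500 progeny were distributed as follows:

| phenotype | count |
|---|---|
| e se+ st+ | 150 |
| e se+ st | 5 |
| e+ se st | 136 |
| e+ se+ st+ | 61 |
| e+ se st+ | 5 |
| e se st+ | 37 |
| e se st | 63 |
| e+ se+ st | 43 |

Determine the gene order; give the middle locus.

The two most frequent reciprocal classes, e se+ st+ and e+ se st, are the parental types, so the F1 was e se+ st+ / e+ se st.
The two rarest classes, e se+ st and e+ se st+, are the double crossovers. Comparing them with the parentals, only the st allele has switched, so st is the middle locus and the order is e – st – se.

st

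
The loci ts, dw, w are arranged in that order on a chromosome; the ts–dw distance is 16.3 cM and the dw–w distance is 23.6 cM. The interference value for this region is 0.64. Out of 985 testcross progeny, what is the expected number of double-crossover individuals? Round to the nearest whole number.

Map distances give recombination frequencies of 0.163 and 0.236 for the two intervals.
With interference 0.64 (so coincidence = 0.36), expected double-crossover frequency = 0.163 × 0.236 × 0.36 = 0.01385.
Expected number = 0.01385 × 985 = 13.64 ≈ 14.

14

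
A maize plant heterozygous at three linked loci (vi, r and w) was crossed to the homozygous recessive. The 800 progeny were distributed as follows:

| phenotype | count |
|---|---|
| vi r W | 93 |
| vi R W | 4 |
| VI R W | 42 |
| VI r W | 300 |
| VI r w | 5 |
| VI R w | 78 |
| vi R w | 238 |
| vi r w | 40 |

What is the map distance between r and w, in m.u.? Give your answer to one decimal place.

11.4 m.u.

The two most frequent reciprocal classes, VI r W and vi R w, are the parental types, so the F1 was VI r W / vi R w.
The two rarest classes, VI r w and vi R W, are the double crossovers. Comparing them with the parentals, only the w allele has switched, so w is the middle locus and the order is r – w – vi.
Crossovers in the r–w interval produce the single-crossover classes VI R W and vi r w (42 + 40 = 82) plus the double crossovers (9).
RF(r–w) = (82 + 9) / 800 = 91/800 = 0.1138 → 11.4 m.u.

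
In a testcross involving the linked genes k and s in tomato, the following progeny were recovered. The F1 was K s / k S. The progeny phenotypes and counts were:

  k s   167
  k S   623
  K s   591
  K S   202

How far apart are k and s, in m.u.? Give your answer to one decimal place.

The recombinant classes are K S and k s: 202 + 167 = 369.
Recombination frequency = 369/1583 = 0.2331 ≈ 23.3%, i.e. 23.3 m.u.

23.3 m.u.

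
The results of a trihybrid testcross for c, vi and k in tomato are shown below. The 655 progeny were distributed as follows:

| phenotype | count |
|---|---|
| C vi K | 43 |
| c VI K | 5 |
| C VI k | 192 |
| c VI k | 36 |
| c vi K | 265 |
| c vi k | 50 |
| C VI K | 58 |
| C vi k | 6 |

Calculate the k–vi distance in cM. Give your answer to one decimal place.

18.2 cM

The two most frequent reciprocal classes, c vi K and C VI k, are the parental types, so the F1 was c vi K / C VI k.
The two rarest classes, c VI K and C vi k, are the double crossovers. Comparing them with the parentals, only the vi allele has switched, so vi is the middle locus and the order is k – vi – c.
Crossovers in the k–vi interval produce the single-crossover classes c vi k and C VI K (50 + 58 = 108) plus the double crossovers (11).
RF(k–vi) = (108 + 11) / 655 = 119/655 = 0.1817 → 18.2 cM.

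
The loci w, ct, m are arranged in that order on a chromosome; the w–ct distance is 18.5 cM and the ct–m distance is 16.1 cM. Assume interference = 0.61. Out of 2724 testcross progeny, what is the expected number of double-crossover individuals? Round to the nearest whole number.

Map distances give recombination frequencies of 0.185 and 0.161 for the two intervals.
With interference 0.61 (so coincidence = 0.39), expected double-crossover frequency = 0.185 × 0.161 × 0.39 = 0.01162.
Expected number = 0.01162 × 2724 = 31.64 ≈ 32.

32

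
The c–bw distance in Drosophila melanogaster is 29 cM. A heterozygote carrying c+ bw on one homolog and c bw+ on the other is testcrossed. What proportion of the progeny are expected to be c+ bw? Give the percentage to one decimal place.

35.5%

A map distance of 29 cM corresponds to a recombination frequency of 0.290.
The F1 is c+ bw / c bw+, so c+ bw is a parental gamete class with expected frequency (1 − r)/2 = 0.710/2 = 0.3550.
That is 0.3550 = 35.5% of the progeny.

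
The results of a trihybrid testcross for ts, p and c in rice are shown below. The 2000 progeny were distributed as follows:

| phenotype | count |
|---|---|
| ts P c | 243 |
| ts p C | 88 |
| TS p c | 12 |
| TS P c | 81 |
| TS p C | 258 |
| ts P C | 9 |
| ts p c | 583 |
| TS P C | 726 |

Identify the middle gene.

The two most frequent reciprocal classes, ts p c and TS P C, are the parental types, so the F1 was ts p c / TS P C.
The two rarest classes, TS p c and ts P C, are the double crossovers. Comparing them with the parentals, only the ts allele has switched, so ts is the middle locus and the order is c – ts – p.

ts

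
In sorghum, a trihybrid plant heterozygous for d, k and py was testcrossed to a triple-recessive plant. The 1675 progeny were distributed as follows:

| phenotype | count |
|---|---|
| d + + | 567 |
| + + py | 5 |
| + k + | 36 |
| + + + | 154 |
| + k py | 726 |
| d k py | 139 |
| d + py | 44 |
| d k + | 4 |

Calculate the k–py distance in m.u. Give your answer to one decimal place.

The two most frequent reciprocal classes, d + + and + k py, are the parental types, so the F1 was d + + / + k py.
The two rarest classes, d k + and + + py, are the double crossovers. Comparing them with the parentals, only the k allele has switched, so k is the middle locus and the order is d – k – py.
Crossovers in the k–py interval produce the single-crossover classes d + py and + k + (44 + 36 = 80) plus the double crossovers (9).
RF(k–py) = (80 + 9) / 1675 = 89/1675 = 0.0531 → 5.3 m.u.

5.3 m.u.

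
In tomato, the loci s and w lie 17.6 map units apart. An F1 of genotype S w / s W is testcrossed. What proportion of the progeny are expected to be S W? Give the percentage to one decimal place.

A map distance of 17.6 map units corresponds to a recombination frequency of 0.176.
The F1 is S w / s W, so S W is a recombinant gamete class with expected frequency r/2 = 0.176/2 = 0.0880.
That is 0.0880 = 8.8% of the progeny.

8.8%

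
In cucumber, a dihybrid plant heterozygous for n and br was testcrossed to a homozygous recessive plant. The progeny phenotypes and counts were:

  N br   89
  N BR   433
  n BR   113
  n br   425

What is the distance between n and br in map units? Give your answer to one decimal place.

The two most frequent classes, N BR (433) and n br (425), are the parental types, so the F1 was N BR / n br.
The recombinant classes are N br and n BR: 89 + 113 = 202.
Recombination frequency = 202/1060 = 0.1906 ≈ 19.1%, i.e. 19.1 map units.

19.1 map units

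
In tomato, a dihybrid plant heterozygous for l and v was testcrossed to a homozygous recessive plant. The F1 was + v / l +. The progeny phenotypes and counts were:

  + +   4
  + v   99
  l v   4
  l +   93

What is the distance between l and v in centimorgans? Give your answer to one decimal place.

4.0 centimorgans

The recombinant classes are + + and l v: 4 + 4 = 8.
Recombination frequency = 8/200 = 0.0400 ≈ 4.0%, i.e. 4.0 centimorgans.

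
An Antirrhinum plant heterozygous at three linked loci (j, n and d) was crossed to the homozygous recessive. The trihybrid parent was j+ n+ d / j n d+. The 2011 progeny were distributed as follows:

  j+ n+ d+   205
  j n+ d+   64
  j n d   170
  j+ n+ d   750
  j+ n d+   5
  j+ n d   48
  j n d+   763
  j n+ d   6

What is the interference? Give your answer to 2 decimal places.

0.53

The two rarest classes, j n+ d and j+ n d+, are the double crossovers. Comparing them with the parentals, only the j allele has switched, so j is the middle locus and the order is n – j – d.
n–j: (112 + 11)/2011 = 0.0612; j–d: (375 + 11)/2011 = 0.1919.
Expected DCO frequency = 0.0612 × 0.1919 ≈ 0.01174; observed = 11/2011 ≈ 0.00547.
Coefficient of coincidence = 0.00547/0.01174 ≈ 0.47; interference = 1 − 0.47 = 0.53.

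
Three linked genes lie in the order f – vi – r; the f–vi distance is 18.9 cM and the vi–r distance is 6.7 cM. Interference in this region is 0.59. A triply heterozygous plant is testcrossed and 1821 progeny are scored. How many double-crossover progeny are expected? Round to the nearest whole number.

9

Map distances give recombination frequencies of 0.189 and 0.067 for the two intervals.
With interference 0.59 (so coincidence = 0.41), expected double-crossover frequency = 0.189 × 0.067 × 0.41 = 0.00519.
Expected number = 0.00519 × 1821 = 9.45 ≈ 9.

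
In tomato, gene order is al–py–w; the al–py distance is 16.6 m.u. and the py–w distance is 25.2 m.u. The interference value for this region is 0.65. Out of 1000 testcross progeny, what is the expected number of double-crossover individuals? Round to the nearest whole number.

Map distances give recombination frequencies of 0.166 and 0.252 for the two intervals.
With interference 0.65 (so coincidence = 0.35), expected double-crossover frequency = 0.166 × 0.252 × 0.35 = 0.01464.
Expected number = 0.01464 × 1000 = 14.64 ≈ 15.

15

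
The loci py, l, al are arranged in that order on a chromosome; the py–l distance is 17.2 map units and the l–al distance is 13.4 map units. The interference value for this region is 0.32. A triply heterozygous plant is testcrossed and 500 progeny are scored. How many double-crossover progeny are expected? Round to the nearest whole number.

Map distances give recombination frequencies of 0.172 and 0.134 for the two intervals.
With interference 0.32 (so coincidence = 0.68), expected double-crossover frequency = 0.172 × 0.134 × 0.68 = 0.01567.
Expected number = 0.01567 × 500 = 7.84 ≈ 8.

8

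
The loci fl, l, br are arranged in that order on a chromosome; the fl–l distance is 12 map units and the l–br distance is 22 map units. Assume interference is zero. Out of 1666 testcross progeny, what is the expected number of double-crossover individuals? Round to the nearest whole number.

44

Map distances give recombination frequencies of 0.120 and 0.220 for the two intervals.
With no interference, expected double-crossover frequency = 0.120 × 0.220 = 0.02640.
Expected number = 0.02640 × 1666 = 43.98 ≈ 44.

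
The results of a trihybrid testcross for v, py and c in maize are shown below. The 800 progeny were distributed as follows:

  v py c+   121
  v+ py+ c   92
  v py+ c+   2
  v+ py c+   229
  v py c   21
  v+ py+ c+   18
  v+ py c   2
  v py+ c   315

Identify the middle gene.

c

The two most frequent reciprocal classes, v+ py c+ and v py+ c, are the parental types, so the F1 was v+ py c+ / v py+ c.
The two rarest classes, v+ py c and v py+ c+, are the double crossovers. Comparing them with the parentals, only the c allele has switched, so c is the middle locus and the order is v – c – py.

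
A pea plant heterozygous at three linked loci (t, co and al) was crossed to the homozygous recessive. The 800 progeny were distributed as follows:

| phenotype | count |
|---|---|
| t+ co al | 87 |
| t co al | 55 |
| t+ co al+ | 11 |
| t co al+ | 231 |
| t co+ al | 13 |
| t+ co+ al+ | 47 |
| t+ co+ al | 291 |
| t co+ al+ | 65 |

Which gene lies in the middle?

t

The two most frequent reciprocal classes, t co al+ and t+ co+ al, are the parental types, so the F1 was t co al+ / t+ co+ al.
The two rarest classes, t+ co al+ and t co+ al, are the double crossovers. Comparing them with the parentals, only the t allele has switched, so t is the middle locus and the order is co – t – al.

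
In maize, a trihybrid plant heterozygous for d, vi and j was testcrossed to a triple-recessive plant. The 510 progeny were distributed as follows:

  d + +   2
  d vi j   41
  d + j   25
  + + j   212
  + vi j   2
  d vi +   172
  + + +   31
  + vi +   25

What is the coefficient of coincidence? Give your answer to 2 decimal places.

The two most frequent reciprocal classes, + + j and d vi +, are the parental types, so the F1 was + + j / d vi +.
The two rarest classes, + vi j and d + +, are the double crossovers. Comparing them with the parentals, only the vi allele has switched, so vi is the middle locus and the order is d – vi – j.
d–vi: (50 + 4)/510 = 0.1059; vi–j: (72 + 4)/510 = 0.1490.
Expected DCO frequency = 0.1059 × 0.1490 ≈ 0.01578; observed = 4/510 ≈ 0.00784.
Coefficient of coincidence = 0.00784/0.01578 ≈ 0.50.

0.50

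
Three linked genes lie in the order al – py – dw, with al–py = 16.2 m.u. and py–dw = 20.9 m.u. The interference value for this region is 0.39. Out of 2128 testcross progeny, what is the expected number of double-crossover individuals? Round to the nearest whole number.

Map distances give recombination frequencies of 0.162 and 0.209 for the two intervals.
With interference 0.39 (so coincidence = 0.61), expected double-crossover frequency = 0.162 × 0.209 × 0.61 = 0.02065.
Expected number = 0.02065 × 2128 = 43.95 ≈ 44.

44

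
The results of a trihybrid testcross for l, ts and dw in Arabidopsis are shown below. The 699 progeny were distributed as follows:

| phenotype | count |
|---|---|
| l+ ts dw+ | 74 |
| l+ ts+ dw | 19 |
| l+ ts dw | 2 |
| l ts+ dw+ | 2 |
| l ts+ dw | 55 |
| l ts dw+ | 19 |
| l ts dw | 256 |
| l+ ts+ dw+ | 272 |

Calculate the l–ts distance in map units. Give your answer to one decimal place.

The two most frequent reciprocal classes, l+ ts+ dw+ and l ts dw, are the parental types, so the F1 was l+ ts+ dw+ / l ts dw.
The two rarest classes, l ts+ dw+ and l+ ts dw, are the double crossovers. Comparing them with the parentals, only the l allele has switched, so l is the middle locus and the order is ts – l – dw.
Crossovers in the ts–l interval produce the single-crossover classes l+ ts dw+ and l ts+ dw (74 + 55 = 129) plus the double crossovers (4).
RF(ts–l) = (129 + 4) / 699 = 133/699 = 0.1903 → 19.0 map units.

19.0 map units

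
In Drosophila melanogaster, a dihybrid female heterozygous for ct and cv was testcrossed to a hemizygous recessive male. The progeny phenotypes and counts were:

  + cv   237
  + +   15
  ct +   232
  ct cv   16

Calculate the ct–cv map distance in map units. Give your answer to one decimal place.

6.2 map units

The two most frequent classes, + cv (237) and ct + (232), are the parental types, so the F1 was + cv / ct +.
The recombinant classes are + + and ct cv: 15 + 16 = 31.
Recombination frequency = 31/500 = 0.0620 ≈ 6.2%, i.e. 6.2 map units.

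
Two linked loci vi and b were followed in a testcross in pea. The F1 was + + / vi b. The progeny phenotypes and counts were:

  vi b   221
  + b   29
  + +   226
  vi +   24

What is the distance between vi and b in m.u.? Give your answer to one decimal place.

The recombinant classes are + b and vi +: 29 + 24 = 53.
Recombination frequency = 53/500 = 0.1060 ≈ 10.6%, i.e. 10.6 m.u.

10.6 m.u.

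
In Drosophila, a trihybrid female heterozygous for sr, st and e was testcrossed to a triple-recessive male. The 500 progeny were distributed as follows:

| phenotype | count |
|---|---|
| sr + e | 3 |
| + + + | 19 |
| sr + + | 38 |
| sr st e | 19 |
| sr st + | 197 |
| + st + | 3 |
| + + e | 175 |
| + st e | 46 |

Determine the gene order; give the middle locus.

sr

The two most frequent reciprocal classes, + + e and sr st +, are the parental types, so the F1 was + + e / sr st +.
The two rarest classes, sr + e and + st +, are the double crossovers. Comparing them with the parentals, only the sr allele has switched, so sr is the middle locus and the order is e – sr – st.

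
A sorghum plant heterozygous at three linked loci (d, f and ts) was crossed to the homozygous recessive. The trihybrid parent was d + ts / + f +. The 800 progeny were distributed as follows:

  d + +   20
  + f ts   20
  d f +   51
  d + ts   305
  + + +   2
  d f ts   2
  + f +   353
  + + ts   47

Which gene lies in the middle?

f

The two rarest classes, d f ts and + + +, are the double crossovers. Comparing them with the parentals, only the f allele has switched, so f is the middle locus and the order is d – f – ts.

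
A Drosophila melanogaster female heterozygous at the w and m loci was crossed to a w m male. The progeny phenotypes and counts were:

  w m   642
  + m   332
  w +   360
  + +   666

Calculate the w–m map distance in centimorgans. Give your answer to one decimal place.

The two most frequent classes, + + (666) and w m (642), are the parental types, so the F1 was + + / w m.
The recombinant classes are + m and w +: 332 + 360 = 692.
Recombination frequency = 692/2000 = 0.3460 ≈ 34.6%, i.e. 34.6 centimorgans.

34.6 centimorgans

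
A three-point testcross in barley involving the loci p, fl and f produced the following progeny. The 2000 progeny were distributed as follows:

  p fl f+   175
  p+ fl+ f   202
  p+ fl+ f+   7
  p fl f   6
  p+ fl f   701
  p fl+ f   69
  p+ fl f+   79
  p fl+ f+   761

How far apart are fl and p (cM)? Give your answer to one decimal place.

19.5 cM

The two most frequent reciprocal classes, p fl+ f+ and p+ fl f, are the parental types, so the F1 was p fl+ f+ / p+ fl f.
The two rarest classes, p+ fl+ f+ and p fl f, are the double crossovers. Comparing them with the parentals, only the p allele has switched, so p is the middle locus and the order is f – p – fl.
Crossovers in the p–fl interval produce the single-crossover classes p fl f+ and p+ fl+ f (175 + 202 = 377) plus the double crossovers (13).
RF(p–fl) = (377 + 13) / 2000 = 390/2000 = 0.1950 → 19.5 cM.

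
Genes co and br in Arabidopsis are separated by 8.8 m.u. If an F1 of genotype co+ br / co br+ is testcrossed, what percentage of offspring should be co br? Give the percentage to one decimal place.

A map distance of 8.8 m.u. corresponds to a recombination frequency of 0.088.
The F1 is co+ br / co br+, so co br is a recombinant gamete class with expected frequency r/2 = 0.088/2 = 0.0440.
That is 0.0440 = 4.4% of the progeny.

4.4%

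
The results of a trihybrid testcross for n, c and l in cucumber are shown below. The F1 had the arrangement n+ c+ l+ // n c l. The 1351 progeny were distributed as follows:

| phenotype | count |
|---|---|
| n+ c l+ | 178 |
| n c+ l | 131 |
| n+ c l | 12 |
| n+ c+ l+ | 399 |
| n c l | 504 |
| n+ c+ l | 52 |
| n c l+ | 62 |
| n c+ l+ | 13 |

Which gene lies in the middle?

n

The two rarest classes, n c+ l+ and n+ c l, are the double crossovers. Comparing them with the parentals, only the n allele has switched, so n is the middle locus and the order is l – n – c.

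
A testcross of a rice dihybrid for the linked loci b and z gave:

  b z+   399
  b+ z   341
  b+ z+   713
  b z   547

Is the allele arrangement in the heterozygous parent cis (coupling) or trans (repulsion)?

cis

The two most frequent classes are b+ z+ (713) and b z (547); these are the parental (non-recombinant) types.
So the F1 carried b+ z+ on one chromosome and b z on the other — the recessive alleles are on the same chromosome (cis / coupling).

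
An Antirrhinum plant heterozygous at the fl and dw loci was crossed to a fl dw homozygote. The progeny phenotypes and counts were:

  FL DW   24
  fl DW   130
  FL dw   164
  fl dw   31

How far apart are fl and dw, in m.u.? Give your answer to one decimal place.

15.8 m.u.

The two most frequent classes, FL dw (164) and fl DW (130), are the parental types, so the F1 was FL dw / fl DW.
The recombinant classes are FL DW and fl dw: 24 + 31 = 55.
Recombination frequency = 55/349 = 0.1576 ≈ 15.8%, i.e. 15.8 m.u.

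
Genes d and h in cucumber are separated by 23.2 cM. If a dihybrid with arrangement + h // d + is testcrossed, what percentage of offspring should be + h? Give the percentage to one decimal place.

38.4%

A map distance of 23.2 cM corresponds to a recombination frequency of 0.232.
The F1 is + h / d +, so + h is a parental gamete class with expected frequency (1 − r)/2 = 0.768/2 = 0.3840.
That is 0.3840 = 38.4% of the progeny.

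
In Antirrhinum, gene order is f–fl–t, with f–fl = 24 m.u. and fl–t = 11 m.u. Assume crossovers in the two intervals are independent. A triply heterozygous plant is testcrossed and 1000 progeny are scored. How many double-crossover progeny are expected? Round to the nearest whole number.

26

Map distances give recombination frequencies of 0.240 and 0.110 for the two intervals.
With no interference, expected double-crossover frequency = 0.240 × 0.110 = 0.02640.
Expected number = 0.02640 × 1000 = 26.40 ≈ 26.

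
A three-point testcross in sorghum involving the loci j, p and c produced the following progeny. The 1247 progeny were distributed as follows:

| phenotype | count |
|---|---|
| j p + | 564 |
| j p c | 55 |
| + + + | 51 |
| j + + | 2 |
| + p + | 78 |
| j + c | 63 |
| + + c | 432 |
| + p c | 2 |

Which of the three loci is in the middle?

p

The two most frequent reciprocal classes, j p + and + + c, are the parental types, so the F1 was j p + / + + c.
The two rarest classes, j + + and + p c, are the double crossovers. Comparing them with the parentals, only the p allele has switched, so p is the middle locus and the order is j – p – c.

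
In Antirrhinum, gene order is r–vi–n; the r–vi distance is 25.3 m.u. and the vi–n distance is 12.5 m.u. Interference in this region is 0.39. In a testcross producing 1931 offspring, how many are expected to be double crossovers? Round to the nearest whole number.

37

Map distances give recombination frequencies of 0.253 and 0.125 for the two intervals.
With interference 0.39 (so coincidence = 0.61), expected double-crossover frequency = 0.253 × 0.125 × 0.61 = 0.01929.
Expected number = 0.01929 × 1931 = 37.25 ≈ 37.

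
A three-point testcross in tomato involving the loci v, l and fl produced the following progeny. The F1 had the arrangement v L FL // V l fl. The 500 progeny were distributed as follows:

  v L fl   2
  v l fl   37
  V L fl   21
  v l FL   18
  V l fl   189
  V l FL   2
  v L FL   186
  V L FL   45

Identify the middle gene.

The two rarest classes, v L fl and V l FL, are the double crossovers. Comparing them with the parentals, only the fl allele has switched, so fl is the middle locus and the order is l – fl – v.

fl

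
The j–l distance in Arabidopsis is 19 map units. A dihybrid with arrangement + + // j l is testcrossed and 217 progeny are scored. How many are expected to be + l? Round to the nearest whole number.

21

A map distance of 19 map units corresponds to a recombination frequency of 0.190.
The F1 is + + / j l, so + l is a recombinant gamete class with expected frequency r/2 = 0.190/2 = 0.0950.
Expected number = 0.0950 × 217 = 20.62 ≈ 21.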